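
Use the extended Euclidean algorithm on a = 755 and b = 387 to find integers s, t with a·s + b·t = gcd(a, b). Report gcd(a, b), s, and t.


Euclidean algorithm on (755, 387) — divide until remainder is 0:
  755 = 1 · 387 + 368
  387 = 1 · 368 + 19
  368 = 19 · 19 + 7
  19 = 2 · 7 + 5
  7 = 1 · 5 + 2
  5 = 2 · 2 + 1
  2 = 2 · 1 + 0
gcd(755, 387) = 1.
Track Bezout coefficients alongside the remainders: start with r₀ = 755 = a·1 + b·0 (s = 1, t = 0) and r₁ = 387 = a·0 + b·1 (s = 0, t = 1); each new remainder r_{k+1} = r_{k-1} − q_k·r_k inherits s_{k+1} = s_{k-1} − q_k·s_k, t_{k+1} = t_{k-1} − q_k·t_k, so r_k = a·s_k + b·t_k at every step:
  q = 1: r = 368, s = 1 − 1·0 = 1, t = 0 − 1·1 = -1  (check: 755·1 + 387·(-1) = 368)
  q = 1: r = 19, s = 0 − 1·1 = -1, t = 1 − 1·(-1) = 2  (check: 755·(-1) + 387·2 = 19)
  q = 19: r = 7, s = 1 − 19·(-1) = 20, t = -1 − 19·2 = -39  (check: 755·20 + 387·(-39) = 7)
  q = 2: r = 5, s = -1 − 2·20 = -41, t = 2 − 2·(-39) = 80  (check: 755·(-41) + 387·80 = 5)
  q = 1: r = 2, s = 20 − 1·(-41) = 61, t = -39 − 1·80 = -119  (check: 755·61 + 387·(-119) = 2)
  q = 2: r = 1, s = -41 − 2·61 = -163, t = 80 − 2·(-119) = 318  (check: 755·(-163) + 387·318 = 1)
The row with r = 1 (the gcd) gives the Bezout coefficients s = -163, t = 318.
Result: 755 · (-163) + 387 · (318) = 1.

gcd(755, 387) = 1; s = -163, t = 318 (check: 755·(-163) + 387·318 = 1).


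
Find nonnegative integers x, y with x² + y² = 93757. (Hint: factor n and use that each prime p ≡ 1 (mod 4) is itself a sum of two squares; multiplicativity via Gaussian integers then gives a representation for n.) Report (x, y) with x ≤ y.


Step 1: Factor n = 93757 = 29 · 53 · 61.
Step 2: Check the mod-4 condition on each prime factor: 29 ≡ 1 (mod 4), exponent 1; 53 ≡ 1 (mod 4), exponent 1; 61 ≡ 1 (mod 4), exponent 1.
All primes ≡ 3 (mod 4) appear to even exponent (or don't appear), so by the two-squares theorem n IS expressible as a sum of two squares.
Step 3: Build a representation. Here n = 29 · 53 · 61 is a product of primes ≡ 1 (mod 4). Each prime p ≡ 1 (mod 4) is itself a sum of two squares; find a² by testing p − a² for a perfect square:
  29: 29 − 1² = 28, 29 − 2² = 25 = 5² ⇒ 29 = 2² + 5².
  53: 53 − 1² = 52, 53 − 2² = 49 = 7² ⇒ 53 = 2² + 7².
  61: 61 − 1² = 60, 61 − 2² = 57, 61 − 3² = 52, 61 − 4² = 45, 61 − 5² = 36 = 6² ⇒ 61 = 5² + 6².
  Combine using the Brahmagupta–Fibonacci identity (a² + b²)(c² + d²) = (ac − bd)² + (ad + bc)² = (ac + bd)² + (ad − bc)²:
  29 · 53 = 1537: from (2² + 5²)(2² + 7²), take (2·2 − 5·7, 2·7 + 5·2) = (4 − 35, 14 + 10) = (-31, 24); dropping signs (only squares matter) gives (31, 24); check 31² + 24² = 961 + 576 = 1537 ✓.
  1537 · 61 = 93757: from (31² + 24²)(5² + 6²), take (31·5 − 24·6, 31·6 + 24·5) = (155 − 144, 186 + 120) = (11, 306); check 11² + 306² = 121 + 93636 = 93757 ✓.
Step 4: Order so x ≤ y and verify: 11² + 306² = 121 + 93636 = 93757 = n. ✓

n = 93757 = 11² + 306² (one valid representation with x ≤ y).


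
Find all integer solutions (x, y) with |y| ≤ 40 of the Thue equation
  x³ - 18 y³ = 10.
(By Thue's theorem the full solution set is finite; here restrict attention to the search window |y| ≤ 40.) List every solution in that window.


The equation is x³ - 18y³ = 10. For fixed y, x³ = 18·y³ + 10, so a solution requires the RHS to be a perfect cube.
Strategy: iterate y from -40 to 40, compute RHS = 18·y³ + 10, and check whether it is a (positive or negative) perfect cube.
Check small values of y:
  y = 0: RHS = 10 is not a perfect cube.
  y = 1: RHS = 28 is not a perfect cube.
  y = -1: RHS = -8 = (-2)³ ⇒ x = -2 works.
  y = 2: RHS = 154 is not a perfect cube.
  y = -2: RHS = -134 is not a perfect cube.
  y = 3: RHS = 496 is not a perfect cube.
  y = -3: RHS = -476 is not a perfect cube.
Continuing the search up to |y| = 40 finds no further solutions beyond those listed.
Collected solutions: (-2, -1).

Solutions (with |y| ≤ 40): (-2, -1).


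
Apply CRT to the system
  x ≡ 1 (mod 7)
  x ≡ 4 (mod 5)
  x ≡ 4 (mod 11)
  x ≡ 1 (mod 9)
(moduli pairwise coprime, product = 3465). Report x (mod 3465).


Product of moduli M = 7 · 5 · 11 · 9 = 3465.
Merge one congruence at a time:
  Start: x ≡ 1 (mod 7).
  Combine with x ≡ 4 (mod 5); new modulus lcm = 35.
    Write x = 1 + 7·t and substitute into x ≡ 4 (mod 5): 7·t ≡ 4 − 1 = 3 (mod 5).
    Reduce coefficients mod 5: 2·t ≡ 3 (mod 5).
    The inverse of 2 mod 5 is 3 (since 2·3 = 6 = 1·5 + 1), so t ≡ 3·3 = 9 ≡ 4 (mod 5).
    Then x = 1 + 7·4 = 29, valid modulo lcm(7, 5) = 35: x ≡ 29 (mod 35).
  Combine with x ≡ 4 (mod 11); new modulus lcm = 385.
    Write x = 29 + 35·t and substitute into x ≡ 4 (mod 11): 35·t ≡ 4 − 29 = -25 (mod 11).
    Reduce coefficients mod 11: 2·t ≡ 8 (mod 11).
    The inverse of 2 mod 11 is 6 (since 2·6 = 12 = 1·11 + 1), so t ≡ 6·8 = 48 ≡ 4 (mod 11).
    Then x = 29 + 35·4 = 169, valid modulo lcm(35, 11) = 385: x ≡ 169 (mod 385).
  Combine with x ≡ 1 (mod 9); new modulus lcm = 3465.
    Write x = 169 + 385·t and substitute into x ≡ 1 (mod 9): 385·t ≡ 1 − 169 = -168 (mod 9).
    Reduce coefficients mod 9: 7·t ≡ 3 (mod 9).
    The inverse of 7 mod 9 is 4 (since 7·4 = 28 = 3·9 + 1), so t ≡ 4·3 = 12 ≡ 3 (mod 9).
    Then x = 169 + 385·3 = 1324, valid modulo lcm(385, 9) = 3465: x ≡ 1324 (mod 3465).
Verify against each original: 1324 mod 7 = 1, 1324 mod 5 = 4, 1324 mod 11 = 4, 1324 mod 9 = 1.

x ≡ 1324 (mod 3465).


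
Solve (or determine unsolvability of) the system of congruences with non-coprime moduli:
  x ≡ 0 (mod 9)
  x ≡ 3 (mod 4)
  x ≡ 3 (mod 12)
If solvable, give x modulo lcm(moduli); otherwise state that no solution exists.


Moduli 9, 4, 12 are not pairwise coprime, so CRT works modulo lcm(m_i) when all pairwise compatibility conditions hold.
Pairwise compatibility: gcd(m_i, m_j) must divide a_i - a_j for every pair.
Merge one congruence at a time:
  Start: x ≡ 0 (mod 9).
  Combine with x ≡ 3 (mod 4): gcd(9, 4) = 1; 3 - 0 = 3, which IS divisible by 1, so compatible.
    Write x = 0 + 9·t and substitute into x ≡ 3 (mod 4): 9·t ≡ 3 − 0 = 3 (mod 4).
    Reduce coefficients mod 4: 1·t ≡ 3 (mod 4).
    So t ≡ 3 (mod 4).
    Then x = 0 + 9·3 = 27, valid modulo lcm(9, 4) = 36: x ≡ 27 (mod 36).
  Combine with x ≡ 3 (mod 12): gcd(36, 12) = 12; 3 - 27 = -24, which IS divisible by 12, so compatible.
    Write x = 27 + 36·t and substitute into x ≡ 3 (mod 12): 36·t ≡ 3 − 27 = -24 (mod 12).
    Divide the congruence (and modulus) by g = 12: 3·t ≡ -2 (mod 1).
    Modulo 1 every t works; take t = 0.
    Then x = 27 + 36·0 = 27, valid modulo lcm(36, 12) = 36: x ≡ 27 (mod 36).
Verify: 27 mod 9 = 0, 27 mod 4 = 3, 27 mod 12 = 3.

x ≡ 27 (mod 36).


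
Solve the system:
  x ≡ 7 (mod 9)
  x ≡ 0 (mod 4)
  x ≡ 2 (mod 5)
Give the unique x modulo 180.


Moduli 9, 4, 5 are pairwise coprime; by CRT there is a unique solution modulo M = 9 · 4 · 5 = 180.
Solve pairwise, accumulating the modulus:
  Start with x ≡ 7 (mod 9).
  Combine with x ≡ 0 (mod 4): since gcd(9, 4) = 1, we get a unique residue mod 36.
    Write x = 7 + 9·t and substitute into x ≡ 0 (mod 4): 9·t ≡ 0 − 7 = -7 (mod 4).
    Reduce coefficients mod 4: 1·t ≡ 1 (mod 4).
    So t ≡ 1 (mod 4).
    Then x = 7 + 9·1 = 16, valid modulo lcm(9, 4) = 36: x ≡ 16 (mod 36).
  Combine with x ≡ 2 (mod 5): since gcd(36, 5) = 1, we get a unique residue mod 180.
    Write x = 16 + 36·t and substitute into x ≡ 2 (mod 5): 36·t ≡ 2 − 16 = -14 (mod 5).
    Reduce coefficients mod 5: 1·t ≡ 1 (mod 5).
    So t ≡ 1 (mod 5).
    Then x = 16 + 36·1 = 52, valid modulo lcm(36, 5) = 180: x ≡ 52 (mod 180).
Verify: 52 mod 9 = 7 ✓, 52 mod 4 = 0 ✓, 52 mod 5 = 2 ✓.

x ≡ 52 (mod 180).


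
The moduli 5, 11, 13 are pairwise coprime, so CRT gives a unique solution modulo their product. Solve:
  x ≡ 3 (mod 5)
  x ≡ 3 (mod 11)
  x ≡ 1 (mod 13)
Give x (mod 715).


Moduli 5, 11, 13 are pairwise coprime; by CRT there is a unique solution modulo M = 5 · 11 · 13 = 715.
Solve pairwise, accumulating the modulus:
  Start with x ≡ 3 (mod 5).
  Combine with x ≡ 3 (mod 11): since gcd(5, 11) = 1, we get a unique residue mod 55.
    Write x = 3 + 5·t and substitute into x ≡ 3 (mod 11): 5·t ≡ 3 − 3 = 0 (mod 11).
    The inverse of 5 mod 11 is 9 (since 5·9 = 45 = 4·11 + 1), so t ≡ 9·0 = 0 ≡ 0 (mod 11).
    Then x = 3 + 5·0 = 3, valid modulo lcm(5, 11) = 55: x ≡ 3 (mod 55).
  Combine with x ≡ 1 (mod 13): since gcd(55, 13) = 1, we get a unique residue mod 715.
    Write x = 3 + 55·t and substitute into x ≡ 1 (mod 13): 55·t ≡ 1 − 3 = -2 (mod 13).
    Reduce coefficients mod 13: 3·t ≡ 11 (mod 13).
    The inverse of 3 mod 13 is 9 (since 3·9 = 27 = 2·13 + 1), so t ≡ 9·11 = 99 ≡ 8 (mod 13).
    Then x = 3 + 55·8 = 443, valid modulo lcm(55, 13) = 715: x ≡ 443 (mod 715).
Verify: 443 mod 5 = 3 ✓, 443 mod 11 = 3 ✓, 443 mod 13 = 1 ✓.

x ≡ 443 (mod 715).


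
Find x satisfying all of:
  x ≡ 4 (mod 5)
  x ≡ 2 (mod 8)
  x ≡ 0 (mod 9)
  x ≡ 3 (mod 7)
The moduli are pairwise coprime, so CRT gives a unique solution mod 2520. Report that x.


Product of moduli M = 5 · 8 · 9 · 7 = 2520.
Merge one congruence at a time:
  Start: x ≡ 4 (mod 5).
  Combine with x ≡ 2 (mod 8); new modulus lcm = 40.
    Write x = 4 + 5·t and substitute into x ≡ 2 (mod 8): 5·t ≡ 2 − 4 = -2 (mod 8).
    Reduce coefficients mod 8: 5·t ≡ 6 (mod 8).
    The inverse of 5 mod 8 is 5 (since 5·5 = 25 = 3·8 + 1), so t ≡ 5·6 = 30 ≡ 6 (mod 8).
    Then x = 4 + 5·6 = 34, valid modulo lcm(5, 8) = 40: x ≡ 34 (mod 40).
  Combine with x ≡ 0 (mod 9); new modulus lcm = 360.
    Write x = 34 + 40·t and substitute into x ≡ 0 (mod 9): 40·t ≡ 0 − 34 = -34 (mod 9).
    Reduce coefficients mod 9: 4·t ≡ 2 (mod 9).
    The inverse of 4 mod 9 is 7 (since 4·7 = 28 = 3·9 + 1), so t ≡ 7·2 = 14 ≡ 5 (mod 9).
    Then x = 34 + 40·5 = 234, valid modulo lcm(40, 9) = 360: x ≡ 234 (mod 360).
  Combine with x ≡ 3 (mod 7); new modulus lcm = 2520.
    Write x = 234 + 360·t and substitute into x ≡ 3 (mod 7): 360·t ≡ 3 − 234 = -231 (mod 7).
    Reduce coefficients mod 7: 3·t ≡ 0 (mod 7).
    The inverse of 3 mod 7 is 5 (since 3·5 = 15 = 2·7 + 1), so t ≡ 5·0 = 0 ≡ 0 (mod 7).
    Then x = 234 + 360·0 = 234, valid modulo lcm(360, 7) = 2520: x ≡ 234 (mod 2520).
Verify against each original: 234 mod 5 = 4, 234 mod 8 = 2, 234 mod 9 = 0, 234 mod 7 = 3.

x ≡ 234 (mod 2520).


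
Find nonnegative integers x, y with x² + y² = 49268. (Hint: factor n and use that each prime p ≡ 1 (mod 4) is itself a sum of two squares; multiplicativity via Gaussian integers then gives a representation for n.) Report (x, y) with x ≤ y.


Step 1: Factor n = 49268 = 2^2 · 109 · 113.
Step 2: Check the mod-4 condition on each prime factor: 2 = 2 (special); 109 ≡ 1 (mod 4), exponent 1; 113 ≡ 1 (mod 4), exponent 1.
All primes ≡ 3 (mod 4) appear to even exponent (or don't appear), so by the two-squares theorem n IS expressible as a sum of two squares.
Step 3: Build a representation. Group n = k² · m with k = 2 and m = 109 · 113 = 12317 (a product of primes ≡ 1 (mod 4)); a representation of m scales to one of n via (k·x)² + (k·y)² = k²(x² + y²). Each prime p ≡ 1 (mod 4) is itself a sum of two squares; find a² by testing p − a² for a perfect square:
  109: 109 − 1² = 108, 109 − 2² = 105, 109 − 3² = 100 = 10² ⇒ 109 = 3² + 10².
  113: 113 − 1² = 112, 113 − 2² = 109, 113 − 3² = 104, 113 − 4² = 97, 113 − 5² = 88, 113 − 6² = 77, 113 − 7² = 64 = 8² ⇒ 113 = 7² + 8².
  Combine using the Brahmagupta–Fibonacci identity (a² + b²)(c² + d²) = (ac − bd)² + (ad + bc)² = (ac + bd)² + (ad − bc)²:
  109 · 113 = 12317: from (3² + 10²)(7² + 8²), take (3·7 − 10·8, 3·8 + 10·7) = (21 − 80, 24 + 70) = (-59, 94); dropping signs (only squares matter) gives (59, 94); check 59² + 94² = 3481 + 8836 = 12317 ✓.
  Scale by k = 2: (2·59, 2·94) = (118, 188).
Step 4: Order so x ≤ y and verify: 118² + 188² = 13924 + 35344 = 49268 = n. ✓

n = 49268 = 118² + 188² (one valid representation with x ≤ y).


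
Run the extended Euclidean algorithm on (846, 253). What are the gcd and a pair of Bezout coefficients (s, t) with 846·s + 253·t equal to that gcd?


Euclidean algorithm on (846, 253) — divide until remainder is 0:
  846 = 3 · 253 + 87
  253 = 2 · 87 + 79
  87 = 1 · 79 + 8
  79 = 9 · 8 + 7
  8 = 1 · 7 + 1
  7 = 7 · 1 + 0
gcd(846, 253) = 1.
Track Bezout coefficients alongside the remainders: start with r₀ = 846 = a·1 + b·0 (s = 1, t = 0) and r₁ = 253 = a·0 + b·1 (s = 0, t = 1); each new remainder r_{k+1} = r_{k-1} − q_k·r_k inherits s_{k+1} = s_{k-1} − q_k·s_k, t_{k+1} = t_{k-1} − q_k·t_k, so r_k = a·s_k + b·t_k at every step:
  q = 3: r = 87, s = 1 − 3·0 = 1, t = 0 − 3·1 = -3  (check: 846·1 + 253·(-3) = 87)
  q = 2: r = 79, s = 0 − 2·1 = -2, t = 1 − 2·(-3) = 7  (check: 846·(-2) + 253·7 = 79)
  q = 1: r = 8, s = 1 − 1·(-2) = 3, t = -3 − 1·7 = -10  (check: 846·3 + 253·(-10) = 8)
  q = 9: r = 7, s = -2 − 9·3 = -29, t = 7 − 9·(-10) = 97  (check: 846·(-29) + 253·97 = 7)
  q = 1: r = 1, s = 3 − 1·(-29) = 32, t = -10 − 1·97 = -107  (check: 846·32 + 253·(-107) = 1)
The row with r = 1 (the gcd) gives the Bezout coefficients s = 32, t = -107.
Result: 846 · (32) + 253 · (-107) = 1.

gcd(846, 253) = 1; s = 32, t = -107 (check: 846·32 + 253·(-107) = 1).


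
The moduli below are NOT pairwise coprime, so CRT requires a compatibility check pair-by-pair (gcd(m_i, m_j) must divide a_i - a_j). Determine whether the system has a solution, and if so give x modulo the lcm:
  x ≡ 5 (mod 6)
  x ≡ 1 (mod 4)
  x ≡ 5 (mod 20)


Moduli 6, 4, 20 are not pairwise coprime, so CRT works modulo lcm(m_i) when all pairwise compatibility conditions hold.
Pairwise compatibility: gcd(m_i, m_j) must divide a_i - a_j for every pair.
Merge one congruence at a time:
  Start: x ≡ 5 (mod 6).
  Combine with x ≡ 1 (mod 4): gcd(6, 4) = 2; 1 - 5 = -4, which IS divisible by 2, so compatible.
    Write x = 5 + 6·t and substitute into x ≡ 1 (mod 4): 6·t ≡ 1 − 5 = -4 (mod 4).
    Divide the congruence (and modulus) by g = 2: 3·t ≡ -2 (mod 2).
    Reduce coefficients mod 2: 1·t ≡ 0 (mod 2).
    So t ≡ 0 (mod 2).
    Then x = 5 + 6·0 = 5, valid modulo lcm(6, 4) = 12: x ≡ 5 (mod 12).
  Combine with x ≡ 5 (mod 20): gcd(12, 20) = 4; 5 - 5 = 0, which IS divisible by 4, so compatible.
    Write x = 5 + 12·t and substitute into x ≡ 5 (mod 20): 12·t ≡ 5 − 5 = 0 (mod 20).
    Divide the congruence (and modulus) by g = 4: 3·t ≡ 0 (mod 5).
    The inverse of 3 mod 5 is 2 (since 3·2 = 6 = 1·5 + 1), so t ≡ 2·0 = 0 ≡ 0 (mod 5).
    Then x = 5 + 12·0 = 5, valid modulo lcm(12, 20) = 60: x ≡ 5 (mod 60).
Verify: 5 mod 6 = 5, 5 mod 4 = 1, 5 mod 20 = 5.

x ≡ 5 (mod 60).


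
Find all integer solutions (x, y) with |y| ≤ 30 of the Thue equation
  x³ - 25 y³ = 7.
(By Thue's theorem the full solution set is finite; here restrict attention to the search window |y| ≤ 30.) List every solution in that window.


The equation is x³ - 25y³ = 7. For fixed y, x³ = 25·y³ + 7, so a solution requires the RHS to be a perfect cube.
Strategy: iterate y from -30 to 30, compute RHS = 25·y³ + 7, and check whether it is a (positive or negative) perfect cube.
Check small values of y:
  y = 0: RHS = 7 is not a perfect cube.
  y = 1: RHS = 32 is not a perfect cube.
  y = -1: RHS = -18 is not a perfect cube.
  y = 2: RHS = 207 is not a perfect cube.
  y = -2: RHS = -193 is not a perfect cube.
  y = 3: RHS = 682 is not a perfect cube.
  y = -3: RHS = -668 is not a perfect cube.
Continuing the search up to |y| = 30 finds no solutions either.
No (x, y) in the scanned range satisfies the equation.

No integer solutions with |y| ≤ 30.


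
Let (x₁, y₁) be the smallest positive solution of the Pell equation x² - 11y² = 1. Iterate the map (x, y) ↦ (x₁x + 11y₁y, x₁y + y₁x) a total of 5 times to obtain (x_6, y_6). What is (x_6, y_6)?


Step 1: Find the fundamental solution (x₁, y₁) of x² - 11y² = 1.
  Expand √11 as a continued fraction. a₀ = ⌊√11⌋ = 3; iterate m_{k+1} = d_k·a_k − m_k, d_{k+1} = (11 − m_{k+1}²)/d_k, a_{k+1} = ⌊(a₀ + m_{k+1})/d_{k+1}⌋ (starting m₀ = 0, d₀ = 1), with convergents p_k = a_k·p_{k-1} + p_{k-2}, q_k = a_k·q_{k-1} + q_{k-2} (p₋₁ = 1, q₋₁ = 0):
  k = 0: a₀ = 3; p₀/q₀ = 3/1; p₀² − 11·q₀² = 9 − 11 = -2.
  k = 1: m = 3, d = 2, a = ⌊(3 + 3)/2⌋ = 3; p/q = (3·3 + 1)/(3·1 + 0) = 10/3; p² − 11·q² = 100 − 99 = 1.
  The first convergent with p² − 11·q² = 1 gives the fundamental solution (x₁, y₁) = (10, 3).
Step 2: Apply the recurrence (x_{n+1}, y_{n+1}) = (x₁x_n + 11y₁y_n, x₁y_n + y₁x_n) repeatedly.
  From (x_1, y_1) = (10, 3): x_2 = 10·10 + 11·3·3 = 199; y_2 = 10·3 + 3·10 = 60.
  From (x_2, y_2) = (199, 60): x_3 = 10·199 + 11·3·60 = 3970; y_3 = 10·60 + 3·199 = 1197.
  From (x_3, y_3) = (3970, 1197): x_4 = 10·3970 + 11·3·1197 = 79201; y_4 = 10·1197 + 3·3970 = 23880.
  From (x_4, y_4) = (79201, 23880): x_5 = 10·79201 + 11·3·23880 = 1580050; y_5 = 10·23880 + 3·79201 = 476403.
  From (x_5, y_5) = (1580050, 476403): x_6 = 10·1580050 + 11·3·476403 = 31521799; y_6 = 10·476403 + 3·1580050 = 9504180.
Step 3: Verify x_6² - 11·y_6² = 993623812196401 - 993623812196400 = 1 (should be 1). ✓

(x_1, y_1) = (10, 3); (x_6, y_6) = (31521799, 9504180).


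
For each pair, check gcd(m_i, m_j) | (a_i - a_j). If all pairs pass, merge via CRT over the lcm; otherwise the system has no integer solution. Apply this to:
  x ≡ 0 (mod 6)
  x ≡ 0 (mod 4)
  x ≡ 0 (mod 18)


Moduli 6, 4, 18 are not pairwise coprime, so CRT works modulo lcm(m_i) when all pairwise compatibility conditions hold.
Pairwise compatibility: gcd(m_i, m_j) must divide a_i - a_j for every pair.
Merge one congruence at a time:
  Start: x ≡ 0 (mod 6).
  Combine with x ≡ 0 (mod 4): gcd(6, 4) = 2; 0 - 0 = 0, which IS divisible by 2, so compatible.
    Write x = 0 + 6·t and substitute into x ≡ 0 (mod 4): 6·t ≡ 0 − 0 = 0 (mod 4).
    Divide the congruence (and modulus) by g = 2: 3·t ≡ 0 (mod 2).
    Reduce coefficients mod 2: 1·t ≡ 0 (mod 2).
    So t ≡ 0 (mod 2).
    Then x = 0 + 6·0 = 0, valid modulo lcm(6, 4) = 12: x ≡ 0 (mod 12).
  Combine with x ≡ 0 (mod 18): gcd(12, 18) = 6; 0 - 0 = 0, which IS divisible by 6, so compatible.
    Write x = 0 + 12·t and substitute into x ≡ 0 (mod 18): 12·t ≡ 0 − 0 = 0 (mod 18).
    Divide the congruence (and modulus) by g = 6: 2·t ≡ 0 (mod 3).
    The inverse of 2 mod 3 is 2 (since 2·2 = 4 = 1·3 + 1), so t ≡ 2·0 = 0 ≡ 0 (mod 3).
    Then x = 0 + 12·0 = 0, valid modulo lcm(12, 18) = 36: x ≡ 0 (mod 36).
Verify: 0 mod 6 = 0, 0 mod 4 = 0, 0 mod 18 = 0.

x ≡ 0 (mod 36).


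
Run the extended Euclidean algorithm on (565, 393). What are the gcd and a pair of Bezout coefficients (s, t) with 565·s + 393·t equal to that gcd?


Euclidean algorithm on (565, 393) — divide until remainder is 0:
  565 = 1 · 393 + 172
  393 = 2 · 172 + 49
  172 = 3 · 49 + 25
  49 = 1 · 25 + 24
  25 = 1 · 24 + 1
  24 = 24 · 1 + 0
gcd(565, 393) = 1.
Track Bezout coefficients alongside the remainders: start with r₀ = 565 = a·1 + b·0 (s = 1, t = 0) and r₁ = 393 = a·0 + b·1 (s = 0, t = 1); each new remainder r_{k+1} = r_{k-1} − q_k·r_k inherits s_{k+1} = s_{k-1} − q_k·s_k, t_{k+1} = t_{k-1} − q_k·t_k, so r_k = a·s_k + b·t_k at every step:
  q = 1: r = 172, s = 1 − 1·0 = 1, t = 0 − 1·1 = -1  (check: 565·1 + 393·(-1) = 172)
  q = 2: r = 49, s = 0 − 2·1 = -2, t = 1 − 2·(-1) = 3  (check: 565·(-2) + 393·3 = 49)
  q = 3: r = 25, s = 1 − 3·(-2) = 7, t = -1 − 3·3 = -10  (check: 565·7 + 393·(-10) = 25)
  q = 1: r = 24, s = -2 − 1·7 = -9, t = 3 − 1·(-10) = 13  (check: 565·(-9) + 393·13 = 24)
  q = 1: r = 1, s = 7 − 1·(-9) = 16, t = -10 − 1·13 = -23  (check: 565·16 + 393·(-23) = 1)
The row with r = 1 (the gcd) gives the Bezout coefficients s = 16, t = -23.
Result: 565 · (16) + 393 · (-23) = 1.

gcd(565, 393) = 1; s = 16, t = -23 (check: 565·16 + 393·(-23) = 1).


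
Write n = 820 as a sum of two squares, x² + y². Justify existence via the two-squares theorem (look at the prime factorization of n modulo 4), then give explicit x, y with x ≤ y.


Step 1: Factor n = 820 = 2^2 · 5 · 41.
Step 2: Check the mod-4 condition on each prime factor: 2 = 2 (special); 5 ≡ 1 (mod 4), exponent 1; 41 ≡ 1 (mod 4), exponent 1.
All primes ≡ 3 (mod 4) appear to even exponent (or don't appear), so by the two-squares theorem n IS expressible as a sum of two squares.
Step 3: Build a representation. Group n = k² · m with k = 2 and m = 5 · 41 = 205 (a product of primes ≡ 1 (mod 4)); a representation of m scales to one of n via (k·x)² + (k·y)² = k²(x² + y²). Each prime p ≡ 1 (mod 4) is itself a sum of two squares; find a² by testing p − a² for a perfect square:
  5: 5 − 1² = 4 = 2² ⇒ 5 = 1² + 2².
  41: 41 − 1² = 40, 41 − 2² = 37, 41 − 3² = 32, 41 − 4² = 25 = 5² ⇒ 41 = 4² + 5².
  Combine using the Brahmagupta–Fibonacci identity (a² + b²)(c² + d²) = (ac − bd)² + (ad + bc)² = (ac + bd)² + (ad − bc)²:
  5 · 41 = 205: from (1² + 2²)(4² + 5²), take (1·4 − 2·5, 1·5 + 2·4) = (4 − 10, 5 + 8) = (-6, 13); dropping signs (only squares matter) gives (6, 13); check 6² + 13² = 36 + 169 = 205 ✓.
  Scale by k = 2: (2·6, 2·13) = (12, 26).
Step 4: Order so x ≤ y and verify: 12² + 26² = 144 + 676 = 820 = n. ✓

n = 820 = 12² + 26² (one valid representation with x ≤ y).


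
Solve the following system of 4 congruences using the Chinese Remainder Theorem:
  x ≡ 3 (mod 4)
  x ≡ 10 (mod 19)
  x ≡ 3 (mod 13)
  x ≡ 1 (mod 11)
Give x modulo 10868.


Product of moduli M = 4 · 19 · 13 · 11 = 10868.
Merge one congruence at a time:
  Start: x ≡ 3 (mod 4).
  Combine with x ≡ 10 (mod 19); new modulus lcm = 76.
    Write x = 3 + 4·t and substitute into x ≡ 10 (mod 19): 4·t ≡ 10 − 3 = 7 (mod 19).
    The inverse of 4 mod 19 is 5 (since 4·5 = 20 = 1·19 + 1), so t ≡ 5·7 = 35 ≡ 16 (mod 19).
    Then x = 3 + 4·16 = 67, valid modulo lcm(4, 19) = 76: x ≡ 67 (mod 76).
  Combine with x ≡ 3 (mod 13); new modulus lcm = 988.
    Write x = 67 + 76·t and substitute into x ≡ 3 (mod 13): 76·t ≡ 3 − 67 = -64 (mod 13).
    Reduce coefficients mod 13: 11·t ≡ 1 (mod 13).
    The inverse of 11 mod 13 is 6 (since 11·6 = 66 = 5·13 + 1), so t ≡ 6·1 = 6 ≡ 6 (mod 13).
    Then x = 67 + 76·6 = 523, valid modulo lcm(76, 13) = 988: x ≡ 523 (mod 988).
  Combine with x ≡ 1 (mod 11); new modulus lcm = 10868.
    Write x = 523 + 988·t and substitute into x ≡ 1 (mod 11): 988·t ≡ 1 − 523 = -522 (mod 11).
    Reduce coefficients mod 11: 9·t ≡ 6 (mod 11).
    The inverse of 9 mod 11 is 5 (since 9·5 = 45 = 4·11 + 1), so t ≡ 5·6 = 30 ≡ 8 (mod 11).
    Then x = 523 + 988·8 = 8427, valid modulo lcm(988, 11) = 10868: x ≡ 8427 (mod 10868).
Verify against each original: 8427 mod 4 = 3, 8427 mod 19 = 10, 8427 mod 13 = 3, 8427 mod 11 = 1.

x ≡ 8427 (mod 10868).


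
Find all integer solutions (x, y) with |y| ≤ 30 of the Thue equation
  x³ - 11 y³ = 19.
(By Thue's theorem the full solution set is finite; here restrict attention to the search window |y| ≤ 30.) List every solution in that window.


The equation is x³ - 11y³ = 19. For fixed y, x³ = 11·y³ + 19, so a solution requires the RHS to be a perfect cube.
Strategy: iterate y from -30 to 30, compute RHS = 11·y³ + 19, and check whether it is a (positive or negative) perfect cube.
Check small values of y:
  y = 0: RHS = 19 is not a perfect cube.
  y = 1: RHS = 30 is not a perfect cube.
  y = -1: RHS = 8 = (2)³ ⇒ x = 2 works.
  y = 2: RHS = 107 is not a perfect cube.
  y = -2: RHS = -69 is not a perfect cube.
  y = 3: RHS = 316 is not a perfect cube.
  y = -3: RHS = -278 is not a perfect cube.
Continuing, at y = -9: RHS = -8000 = (-20)³ ⇒ x = -20 works.
Searching the remaining y in |y| ≤ 30 finds no further solutions.
Collected solutions: (2, -1), (-20, -9).

Solutions (with |y| ≤ 30): (2, -1), (-20, -9).


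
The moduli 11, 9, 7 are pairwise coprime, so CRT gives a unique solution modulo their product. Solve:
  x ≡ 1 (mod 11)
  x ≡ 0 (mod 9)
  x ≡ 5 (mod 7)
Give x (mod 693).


Moduli 11, 9, 7 are pairwise coprime; by CRT there is a unique solution modulo M = 11 · 9 · 7 = 693.
Solve pairwise, accumulating the modulus:
  Start with x ≡ 1 (mod 11).
  Combine with x ≡ 0 (mod 9): since gcd(11, 9) = 1, we get a unique residue mod 99.
    Write x = 1 + 11·t and substitute into x ≡ 0 (mod 9): 11·t ≡ 0 − 1 = -1 (mod 9).
    Reduce coefficients mod 9: 2·t ≡ 8 (mod 9).
    The inverse of 2 mod 9 is 5 (since 2·5 = 10 = 1·9 + 1), so t ≡ 5·8 = 40 ≡ 4 (mod 9).
    Then x = 1 + 11·4 = 45, valid modulo lcm(11, 9) = 99: x ≡ 45 (mod 99).
  Combine with x ≡ 5 (mod 7): since gcd(99, 7) = 1, we get a unique residue mod 693.
    Write x = 45 + 99·t and substitute into x ≡ 5 (mod 7): 99·t ≡ 5 − 45 = -40 (mod 7).
    Reduce coefficients mod 7: 1·t ≡ 2 (mod 7).
    So t ≡ 2 (mod 7).
    Then x = 45 + 99·2 = 243, valid modulo lcm(99, 7) = 693: x ≡ 243 (mod 693).
Verify: 243 mod 11 = 1 ✓, 243 mod 9 = 0 ✓, 243 mod 7 = 5 ✓.

x ≡ 243 (mod 693).


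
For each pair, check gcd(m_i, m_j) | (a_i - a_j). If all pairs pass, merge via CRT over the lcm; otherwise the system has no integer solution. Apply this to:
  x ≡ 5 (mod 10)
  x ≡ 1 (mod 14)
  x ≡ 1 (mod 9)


Moduli 10, 14, 9 are not pairwise coprime, so CRT works modulo lcm(m_i) when all pairwise compatibility conditions hold.
Pairwise compatibility: gcd(m_i, m_j) must divide a_i - a_j for every pair.
Merge one congruence at a time:
  Start: x ≡ 5 (mod 10).
  Combine with x ≡ 1 (mod 14): gcd(10, 14) = 2; 1 - 5 = -4, which IS divisible by 2, so compatible.
    Write x = 5 + 10·t and substitute into x ≡ 1 (mod 14): 10·t ≡ 1 − 5 = -4 (mod 14).
    Divide the congruence (and modulus) by g = 2: 5·t ≡ -2 (mod 7).
    Reduce coefficients mod 7: 5·t ≡ 5 (mod 7).
    The inverse of 5 mod 7 is 3 (since 5·3 = 15 = 2·7 + 1), so t ≡ 3·5 = 15 ≡ 1 (mod 7).
    Then x = 5 + 10·1 = 15, valid modulo lcm(10, 14) = 70: x ≡ 15 (mod 70).
  Combine with x ≡ 1 (mod 9): gcd(70, 9) = 1; 1 - 15 = -14, which IS divisible by 1, so compatible.
    Write x = 15 + 70·t and substitute into x ≡ 1 (mod 9): 70·t ≡ 1 − 15 = -14 (mod 9).
    Reduce coefficients mod 9: 7·t ≡ 4 (mod 9).
    The inverse of 7 mod 9 is 4 (since 7·4 = 28 = 3·9 + 1), so t ≡ 4·4 = 16 ≡ 7 (mod 9).
    Then x = 15 + 70·7 = 505, valid modulo lcm(70, 9) = 630: x ≡ 505 (mod 630).
Verify: 505 mod 10 = 5, 505 mod 14 = 1, 505 mod 9 = 1.

x ≡ 505 (mod 630).


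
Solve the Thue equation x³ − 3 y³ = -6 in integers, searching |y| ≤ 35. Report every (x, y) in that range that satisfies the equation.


The equation is x³ - 3y³ = -6. For fixed y, x³ = 3·y³ − 6, so a solution requires the RHS to be a perfect cube.
Strategy: iterate y from -35 to 35, compute RHS = 3·y³ − 6, and check whether it is a (positive or negative) perfect cube.
Check small values of y:
  y = 0: RHS = -6 is not a perfect cube.
  y = 1: RHS = -3 is not a perfect cube.
  y = -1: RHS = -9 is not a perfect cube.
  y = 2: RHS = 18 is not a perfect cube.
  y = -2: RHS = -30 is not a perfect cube.
  y = 3: RHS = 75 is not a perfect cube.
  y = -3: RHS = -87 is not a perfect cube.
Continuing the search up to |y| = 35 finds no solutions either.
No (x, y) in the scanned range satisfies the equation.

No integer solutions with |y| ≤ 35.


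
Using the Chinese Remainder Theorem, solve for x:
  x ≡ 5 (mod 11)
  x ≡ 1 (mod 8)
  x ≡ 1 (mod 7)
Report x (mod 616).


Moduli 11, 8, 7 are pairwise coprime; by CRT there is a unique solution modulo M = 11 · 8 · 7 = 616.
Solve pairwise, accumulating the modulus:
  Start with x ≡ 5 (mod 11).
  Combine with x ≡ 1 (mod 8): since gcd(11, 8) = 1, we get a unique residue mod 88.
    Write x = 5 + 11·t and substitute into x ≡ 1 (mod 8): 11·t ≡ 1 − 5 = -4 (mod 8).
    Reduce coefficients mod 8: 3·t ≡ 4 (mod 8).
    The inverse of 3 mod 8 is 3 (since 3·3 = 9 = 1·8 + 1), so t ≡ 3·4 = 12 ≡ 4 (mod 8).
    Then x = 5 + 11·4 = 49, valid modulo lcm(11, 8) = 88: x ≡ 49 (mod 88).
  Combine with x ≡ 1 (mod 7): since gcd(88, 7) = 1, we get a unique residue mod 616.
    Write x = 49 + 88·t and substitute into x ≡ 1 (mod 7): 88·t ≡ 1 − 49 = -48 (mod 7).
    Reduce coefficients mod 7: 4·t ≡ 1 (mod 7).
    The inverse of 4 mod 7 is 2 (since 4·2 = 8 = 1·7 + 1), so t ≡ 2·1 = 2 ≡ 2 (mod 7).
    Then x = 49 + 88·2 = 225, valid modulo lcm(88, 7) = 616: x ≡ 225 (mod 616).
Verify: 225 mod 11 = 5 ✓, 225 mod 8 = 1 ✓, 225 mod 7 = 1 ✓.

x ≡ 225 (mod 616).


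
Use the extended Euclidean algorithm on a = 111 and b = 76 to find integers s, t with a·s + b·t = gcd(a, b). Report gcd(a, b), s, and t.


Euclidean algorithm on (111, 76) — divide until remainder is 0:
  111 = 1 · 76 + 35
  76 = 2 · 35 + 6
  35 = 5 · 6 + 5
  6 = 1 · 5 + 1
  5 = 5 · 1 + 0
gcd(111, 76) = 1.
Track Bezout coefficients alongside the remainders: start with r₀ = 111 = a·1 + b·0 (s = 1, t = 0) and r₁ = 76 = a·0 + b·1 (s = 0, t = 1); each new remainder r_{k+1} = r_{k-1} − q_k·r_k inherits s_{k+1} = s_{k-1} − q_k·s_k, t_{k+1} = t_{k-1} − q_k·t_k, so r_k = a·s_k + b·t_k at every step:
  q = 1: r = 35, s = 1 − 1·0 = 1, t = 0 − 1·1 = -1  (check: 111·1 + 76·(-1) = 35)
  q = 2: r = 6, s = 0 − 2·1 = -2, t = 1 − 2·(-1) = 3  (check: 111·(-2) + 76·3 = 6)
  q = 5: r = 5, s = 1 − 5·(-2) = 11, t = -1 − 5·3 = -16  (check: 111·11 + 76·(-16) = 5)
  q = 1: r = 1, s = -2 − 1·11 = -13, t = 3 − 1·(-16) = 19  (check: 111·(-13) + 76·19 = 1)
The row with r = 1 (the gcd) gives the Bezout coefficients s = -13, t = 19.
Result: 111 · (-13) + 76 · (19) = 1.

gcd(111, 76) = 1; s = -13, t = 19 (check: 111·(-13) + 76·19 = 1).


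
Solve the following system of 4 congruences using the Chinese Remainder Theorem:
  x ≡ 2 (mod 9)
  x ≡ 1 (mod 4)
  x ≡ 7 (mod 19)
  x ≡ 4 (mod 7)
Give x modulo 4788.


Product of moduli M = 9 · 4 · 19 · 7 = 4788.
Merge one congruence at a time:
  Start: x ≡ 2 (mod 9).
  Combine with x ≡ 1 (mod 4); new modulus lcm = 36.
    Write x = 2 + 9·t and substitute into x ≡ 1 (mod 4): 9·t ≡ 1 − 2 = -1 (mod 4).
    Reduce coefficients mod 4: 1·t ≡ 3 (mod 4).
    So t ≡ 3 (mod 4).
    Then x = 2 + 9·3 = 29, valid modulo lcm(9, 4) = 36: x ≡ 29 (mod 36).
  Combine with x ≡ 7 (mod 19); new modulus lcm = 684.
    Write x = 29 + 36·t and substitute into x ≡ 7 (mod 19): 36·t ≡ 7 − 29 = -22 (mod 19).
    Reduce coefficients mod 19: 17·t ≡ 16 (mod 19).
    The inverse of 17 mod 19 is 9 (since 17·9 = 153 = 8·19 + 1), so t ≡ 9·16 = 144 ≡ 11 (mod 19).
    Then x = 29 + 36·11 = 425, valid modulo lcm(36, 19) = 684: x ≡ 425 (mod 684).
  Combine with x ≡ 4 (mod 7); new modulus lcm = 4788.
    Write x = 425 + 684·t and substitute into x ≡ 4 (mod 7): 684·t ≡ 4 − 425 = -421 (mod 7).
    Reduce coefficients mod 7: 5·t ≡ 6 (mod 7).
    The inverse of 5 mod 7 is 3 (since 5·3 = 15 = 2·7 + 1), so t ≡ 3·6 = 18 ≡ 4 (mod 7).
    Then x = 425 + 684·4 = 3161, valid modulo lcm(684, 7) = 4788: x ≡ 3161 (mod 4788).
Verify against each original: 3161 mod 9 = 2, 3161 mod 4 = 1, 3161 mod 19 = 7, 3161 mod 7 = 4.

x ≡ 3161 (mod 4788).


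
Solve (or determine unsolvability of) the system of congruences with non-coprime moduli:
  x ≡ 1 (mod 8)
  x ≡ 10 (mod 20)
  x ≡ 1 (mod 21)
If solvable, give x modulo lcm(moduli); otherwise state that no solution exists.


Moduli 8, 20, 21 are not pairwise coprime, so CRT works modulo lcm(m_i) when all pairwise compatibility conditions hold.
Pairwise compatibility: gcd(m_i, m_j) must divide a_i - a_j for every pair.
Merge one congruence at a time:
  Start: x ≡ 1 (mod 8).
  Combine with x ≡ 10 (mod 20): gcd(8, 20) = 4, and 10 - 1 = 9 is NOT divisible by 4.
    ⇒ system is inconsistent (no integer solution).

No solution (the system is inconsistent).


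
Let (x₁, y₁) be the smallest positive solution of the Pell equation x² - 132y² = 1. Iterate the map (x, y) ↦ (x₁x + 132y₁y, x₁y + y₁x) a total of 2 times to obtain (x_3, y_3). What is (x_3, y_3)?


Step 1: Find the fundamental solution (x₁, y₁) of x² - 132y² = 1.
  Expand √132 as a continued fraction. a₀ = ⌊√132⌋ = 11; iterate m_{k+1} = d_k·a_k − m_k, d_{k+1} = (132 − m_{k+1}²)/d_k, a_{k+1} = ⌊(a₀ + m_{k+1})/d_{k+1}⌋ (starting m₀ = 0, d₀ = 1), with convergents p_k = a_k·p_{k-1} + p_{k-2}, q_k = a_k·q_{k-1} + q_{k-2} (p₋₁ = 1, q₋₁ = 0):
  k = 0: a₀ = 11; p₀/q₀ = 11/1; p₀² − 132·q₀² = 121 − 132 = -11.
  k = 1: m = 11, d = 11, a = ⌊(11 + 11)/11⌋ = 2; p/q = (2·11 + 1)/(2·1 + 0) = 23/2; p² − 132·q² = 529 − 528 = 1.
  The first convergent with p² − 132·q² = 1 gives the fundamental solution (x₁, y₁) = (23, 2).
Step 2: Apply the recurrence (x_{n+1}, y_{n+1}) = (x₁x_n + 132y₁y_n, x₁y_n + y₁x_n) repeatedly.
  From (x_1, y_1) = (23, 2): x_2 = 23·23 + 132·2·2 = 1057; y_2 = 23·2 + 2·23 = 92.
  From (x_2, y_2) = (1057, 92): x_3 = 23·1057 + 132·2·92 = 48599; y_3 = 23·92 + 2·1057 = 4230.
Step 3: Verify x_3² - 132·y_3² = 2361862801 - 2361862800 = 1 (should be 1). ✓

(x_1, y_1) = (23, 2); (x_3, y_3) = (48599, 4230).


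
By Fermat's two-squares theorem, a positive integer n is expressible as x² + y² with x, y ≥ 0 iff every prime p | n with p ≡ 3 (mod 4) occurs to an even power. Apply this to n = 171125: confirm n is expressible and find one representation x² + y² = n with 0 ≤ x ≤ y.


Step 1: Factor n = 171125 = 5^3 · 37^2.
Step 2: Check the mod-4 condition on each prime factor: 5 ≡ 1 (mod 4), exponent 3; 37 ≡ 1 (mod 4), exponent 2.
All primes ≡ 3 (mod 4) appear to even exponent (or don't appear), so by the two-squares theorem n IS expressible as a sum of two squares.
Step 3: Build a representation. Group n = k² · m with k = 5 and m = 5 · 37 · 37 = 6845 (a product of primes ≡ 1 (mod 4)); a representation of m scales to one of n via (k·x)² + (k·y)² = k²(x² + y²). Each prime p ≡ 1 (mod 4) is itself a sum of two squares; find a² by testing p − a² for a perfect square:
  5: 5 − 1² = 4 = 2² ⇒ 5 = 1² + 2².
  37: 37 − 1² = 36 = 6² ⇒ 37 = 1² + 6².
  Combine using the Brahmagupta–Fibonacci identity (a² + b²)(c² + d²) = (ac − bd)² + (ad + bc)² = (ac + bd)² + (ad − bc)²:
  5 · 37 = 185: from (1² + 2²)(1² + 6²), take (1·1 − 2·6, 1·6 + 2·1) = (1 − 12, 6 + 2) = (-11, 8); dropping signs (only squares matter) gives (11, 8); check 11² + 8² = 121 + 64 = 185 ✓.
  185 · 37 = 6845: from (11² + 8²)(1² + 6²), take (11·1 − 8·6, 11·6 + 8·1) = (11 − 48, 66 + 8) = (-37, 74); dropping signs (only squares matter) gives (37, 74); check 37² + 74² = 1369 + 5476 = 6845 ✓.
  Scale by k = 5: (5·37, 5·74) = (185, 370).
Step 4: Order so x ≤ y and verify: 185² + 370² = 34225 + 136900 = 171125 = n. ✓

n = 171125 = 185² + 370² (one valid representation with x ≤ y).


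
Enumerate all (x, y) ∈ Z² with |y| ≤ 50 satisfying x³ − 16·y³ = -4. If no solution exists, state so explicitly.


The equation is x³ - 16y³ = -4. For fixed y, x³ = 16·y³ − 4, so a solution requires the RHS to be a perfect cube.
Strategy: iterate y from -50 to 50, compute RHS = 16·y³ − 4, and check whether it is a (positive or negative) perfect cube.
Check small values of y:
  y = 0: RHS = -4 is not a perfect cube.
  y = 1: RHS = 12 is not a perfect cube.
  y = -1: RHS = -20 is not a perfect cube.
  y = 2: RHS = 124 is not a perfect cube.
  y = -2: RHS = -132 is not a perfect cube.
  y = 3: RHS = 428 is not a perfect cube.
  y = -3: RHS = -436 is not a perfect cube.
Continuing the search up to |y| = 50 finds no solutions either.
No (x, y) in the scanned range satisfies the equation.

No integer solutions with |y| ≤ 50.


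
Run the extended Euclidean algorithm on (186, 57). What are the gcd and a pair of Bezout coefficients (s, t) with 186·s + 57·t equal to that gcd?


Euclidean algorithm on (186, 57) — divide until remainder is 0:
  186 = 3 · 57 + 15
  57 = 3 · 15 + 12
  15 = 1 · 12 + 3
  12 = 4 · 3 + 0
gcd(186, 57) = 3.
Track Bezout coefficients alongside the remainders: start with r₀ = 186 = a·1 + b·0 (s = 1, t = 0) and r₁ = 57 = a·0 + b·1 (s = 0, t = 1); each new remainder r_{k+1} = r_{k-1} − q_k·r_k inherits s_{k+1} = s_{k-1} − q_k·s_k, t_{k+1} = t_{k-1} − q_k·t_k, so r_k = a·s_k + b·t_k at every step:
  q = 3: r = 15, s = 1 − 3·0 = 1, t = 0 − 3·1 = -3  (check: 186·1 + 57·(-3) = 15)
  q = 3: r = 12, s = 0 − 3·1 = -3, t = 1 − 3·(-3) = 10  (check: 186·(-3) + 57·10 = 12)
  q = 1: r = 3, s = 1 − 1·(-3) = 4, t = -3 − 1·10 = -13  (check: 186·4 + 57·(-13) = 3)
The row with r = 3 (the gcd) gives the Bezout coefficients s = 4, t = -13.
Result: 186 · (4) + 57 · (-13) = 3.

gcd(186, 57) = 3; s = 4, t = -13 (check: 186·4 + 57·(-13) = 3).


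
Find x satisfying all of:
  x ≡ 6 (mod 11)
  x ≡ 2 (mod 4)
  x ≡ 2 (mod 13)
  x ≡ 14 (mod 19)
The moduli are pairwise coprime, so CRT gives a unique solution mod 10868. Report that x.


Product of moduli M = 11 · 4 · 13 · 19 = 10868.
Merge one congruence at a time:
  Start: x ≡ 6 (mod 11).
  Combine with x ≡ 2 (mod 4); new modulus lcm = 44.
    Write x = 6 + 11·t and substitute into x ≡ 2 (mod 4): 11·t ≡ 2 − 6 = -4 (mod 4).
    Reduce coefficients mod 4: 3·t ≡ 0 (mod 4).
    The inverse of 3 mod 4 is 3 (since 3·3 = 9 = 2·4 + 1), so t ≡ 3·0 = 0 ≡ 0 (mod 4).
    Then x = 6 + 11·0 = 6, valid modulo lcm(11, 4) = 44: x ≡ 6 (mod 44).
  Combine with x ≡ 2 (mod 13); new modulus lcm = 572.
    Write x = 6 + 44·t and substitute into x ≡ 2 (mod 13): 44·t ≡ 2 − 6 = -4 (mod 13).
    Reduce coefficients mod 13: 5·t ≡ 9 (mod 13).
    The inverse of 5 mod 13 is 8 (since 5·8 = 40 = 3·13 + 1), so t ≡ 8·9 = 72 ≡ 7 (mod 13).
    Then x = 6 + 44·7 = 314, valid modulo lcm(44, 13) = 572: x ≡ 314 (mod 572).
  Combine with x ≡ 14 (mod 19); new modulus lcm = 10868.
    Write x = 314 + 572·t and substitute into x ≡ 14 (mod 19): 572·t ≡ 14 − 314 = -300 (mod 19).
    Reduce coefficients mod 19: 2·t ≡ 4 (mod 19).
    The inverse of 2 mod 19 is 10 (since 2·10 = 20 = 1·19 + 1), so t ≡ 10·4 = 40 ≡ 2 (mod 19).
    Then x = 314 + 572·2 = 1458, valid modulo lcm(572, 19) = 10868: x ≡ 1458 (mod 10868).
Verify against each original: 1458 mod 11 = 6, 1458 mod 4 = 2, 1458 mod 13 = 2, 1458 mod 19 = 14.

x ≡ 1458 (mod 10868).


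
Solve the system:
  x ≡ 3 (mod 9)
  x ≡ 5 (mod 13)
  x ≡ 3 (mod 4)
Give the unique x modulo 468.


Moduli 9, 13, 4 are pairwise coprime; by CRT there is a unique solution modulo M = 9 · 13 · 4 = 468.
Solve pairwise, accumulating the modulus:
  Start with x ≡ 3 (mod 9).
  Combine with x ≡ 5 (mod 13): since gcd(9, 13) = 1, we get a unique residue mod 117.
    Write x = 3 + 9·t and substitute into x ≡ 5 (mod 13): 9·t ≡ 5 − 3 = 2 (mod 13).
    The inverse of 9 mod 13 is 3 (since 9·3 = 27 = 2·13 + 1), so t ≡ 3·2 = 6 ≡ 6 (mod 13).
    Then x = 3 + 9·6 = 57, valid modulo lcm(9, 13) = 117: x ≡ 57 (mod 117).
  Combine with x ≡ 3 (mod 4): since gcd(117, 4) = 1, we get a unique residue mod 468.
    Write x = 57 + 117·t and substitute into x ≡ 3 (mod 4): 117·t ≡ 3 − 57 = -54 (mod 4).
    Reduce coefficients mod 4: 1·t ≡ 2 (mod 4).
    So t ≡ 2 (mod 4).
    Then x = 57 + 117·2 = 291, valid modulo lcm(117, 4) = 468: x ≡ 291 (mod 468).
Verify: 291 mod 9 = 3 ✓, 291 mod 13 = 5 ✓, 291 mod 4 = 3 ✓.

x ≡ 291 (mod 468).


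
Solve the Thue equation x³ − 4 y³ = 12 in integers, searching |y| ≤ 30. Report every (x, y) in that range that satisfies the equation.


The equation is x³ - 4y³ = 12. For fixed y, x³ = 4·y³ + 12, so a solution requires the RHS to be a perfect cube.
Strategy: iterate y from -30 to 30, compute RHS = 4·y³ + 12, and check whether it is a (positive or negative) perfect cube.
Check small values of y:
  y = 0: RHS = 12 is not a perfect cube.
  y = 1: RHS = 16 is not a perfect cube.
  y = -1: RHS = 8 = (2)³ ⇒ x = 2 works.
  y = 2: RHS = 44 is not a perfect cube.
  y = -2: RHS = -20 is not a perfect cube.
  y = 3: RHS = 120 is not a perfect cube.
  y = -3: RHS = -96 is not a perfect cube.
Continuing, at y = 5: RHS = 512 = (8)³ ⇒ x = 8 works.
Searching the remaining y in |y| ≤ 30 finds no further solutions.
Collected solutions: (2, -1), (8, 5).

Solutions (with |y| ≤ 30): (2, -1), (8, 5).
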